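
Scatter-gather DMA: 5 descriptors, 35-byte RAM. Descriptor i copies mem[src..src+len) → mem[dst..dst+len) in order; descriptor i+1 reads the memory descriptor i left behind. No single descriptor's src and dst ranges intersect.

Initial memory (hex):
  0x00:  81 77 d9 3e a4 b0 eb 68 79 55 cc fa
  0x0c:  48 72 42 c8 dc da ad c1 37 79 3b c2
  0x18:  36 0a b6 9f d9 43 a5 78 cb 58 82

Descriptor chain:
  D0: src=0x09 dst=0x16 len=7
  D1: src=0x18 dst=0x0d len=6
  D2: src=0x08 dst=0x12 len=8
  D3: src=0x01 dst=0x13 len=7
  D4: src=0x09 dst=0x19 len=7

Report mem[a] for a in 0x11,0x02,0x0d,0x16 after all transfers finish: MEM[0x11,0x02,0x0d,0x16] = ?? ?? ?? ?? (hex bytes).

#0 dst[0x16+7] := {0x55,0xcc,0xfa,0x48,0x72,0x42,0xc8}
#1 dst[0x0d+6] := {0xfa,0x48,0x72,0x42,0xc8,0x43}
#2 dst[0x12+8] := {0x79,0x55,0xcc,0xfa,0x48,0xfa,0x48,0x72}
#3 dst[0x13+7] := {0x77,0xd9,0x3e,0xa4,0xb0,0xeb,0x68}
#4 dst[0x19+7] := {0x55,0xcc,0xfa,0x48,0xfa,0x48,0x72}
query mem[0x11]=0xc8, mem[0x02]=0xd9, mem[0x0d]=0xfa, mem[0x16]=0xa4

MEM[0x11,0x02,0x0d,0x16] = c8 d9 fa a4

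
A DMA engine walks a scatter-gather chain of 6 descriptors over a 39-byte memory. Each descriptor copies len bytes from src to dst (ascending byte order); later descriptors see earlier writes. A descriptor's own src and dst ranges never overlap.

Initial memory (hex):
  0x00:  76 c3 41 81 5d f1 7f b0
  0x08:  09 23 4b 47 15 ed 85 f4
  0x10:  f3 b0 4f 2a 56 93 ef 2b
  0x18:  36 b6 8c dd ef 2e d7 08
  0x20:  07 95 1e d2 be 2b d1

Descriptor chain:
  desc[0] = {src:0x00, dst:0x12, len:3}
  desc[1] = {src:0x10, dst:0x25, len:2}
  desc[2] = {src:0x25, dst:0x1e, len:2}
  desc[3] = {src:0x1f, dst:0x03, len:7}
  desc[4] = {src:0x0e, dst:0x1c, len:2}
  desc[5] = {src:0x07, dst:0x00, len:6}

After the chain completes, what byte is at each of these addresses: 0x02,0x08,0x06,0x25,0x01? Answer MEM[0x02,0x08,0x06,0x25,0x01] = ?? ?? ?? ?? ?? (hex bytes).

MEM[0x02,0x08,0x06,0x25,0x01] = f3 be 1e f3 be

#0 dst[0x12+3] := {0x76,0xc3,0x41}
#1 dst[0x25+2] := {0xf3,0xb0}
#2 dst[0x1e+2] := {0xf3,0xb0}
#3 dst[0x03+7] := {0xb0,0x07,0x95,0x1e,0xd2,0xbe,0xf3}
#4 dst[0x1c+2] := {0x85,0xf4}
#5 dst[0x00+6] := {0xd2,0xbe,0xf3,0x4b,0x47,0x15}
query mem[0x02]=0xf3, mem[0x08]=0xbe, mem[0x06]=0x1e, mem[0x25]=0xf3, mem[0x01]=0xbe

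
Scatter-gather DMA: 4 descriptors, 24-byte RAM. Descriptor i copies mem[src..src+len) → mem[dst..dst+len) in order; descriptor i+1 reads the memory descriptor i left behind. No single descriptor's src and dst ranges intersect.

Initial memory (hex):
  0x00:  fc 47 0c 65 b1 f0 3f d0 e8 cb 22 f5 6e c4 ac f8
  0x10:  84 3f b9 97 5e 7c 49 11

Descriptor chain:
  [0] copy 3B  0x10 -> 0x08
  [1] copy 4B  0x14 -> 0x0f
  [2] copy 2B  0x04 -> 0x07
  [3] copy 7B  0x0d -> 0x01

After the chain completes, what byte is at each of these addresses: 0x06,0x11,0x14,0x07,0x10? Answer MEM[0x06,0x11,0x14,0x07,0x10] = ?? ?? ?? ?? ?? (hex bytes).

  after D0: wrote 3B at 0x08 = 843fb9
  after D1: wrote 4B at 0x0f = 5e7c4911
  after D2: wrote 2B at 0x07 = b1f0
  after D3: wrote 7B at 0x01 = c4ac5e7c491197
query mem[0x06]=0x11, mem[0x11]=0x49, mem[0x14]=0x5e, mem[0x07]=0x97, mem[0x10]=0x7c

MEM[0x06,0x11,0x14,0x07,0x10] = 11 49 5e 97 7c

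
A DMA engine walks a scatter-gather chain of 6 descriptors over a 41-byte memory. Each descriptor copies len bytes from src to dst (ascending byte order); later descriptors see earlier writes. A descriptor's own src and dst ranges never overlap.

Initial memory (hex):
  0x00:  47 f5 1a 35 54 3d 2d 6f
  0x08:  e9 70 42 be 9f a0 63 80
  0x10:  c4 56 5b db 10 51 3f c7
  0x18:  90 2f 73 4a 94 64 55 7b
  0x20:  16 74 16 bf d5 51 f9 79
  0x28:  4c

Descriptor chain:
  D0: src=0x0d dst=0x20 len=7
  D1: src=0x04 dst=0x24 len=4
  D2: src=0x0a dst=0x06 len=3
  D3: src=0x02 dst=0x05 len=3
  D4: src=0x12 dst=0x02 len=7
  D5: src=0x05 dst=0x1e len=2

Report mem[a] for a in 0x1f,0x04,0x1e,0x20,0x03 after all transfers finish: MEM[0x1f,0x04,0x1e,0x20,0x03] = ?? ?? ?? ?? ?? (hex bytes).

  after D0: wrote 7B at 0x20 = a06380c4565bdb
  after D1: wrote 4B at 0x24 = 543d2d6f
  after D2: wrote 3B at 0x06 = 42be9f
  after D3: wrote 3B at 0x05 = 1a3554
  after D4: wrote 7B at 0x02 = 5bdb10513fc790
  after D5: wrote 2B at 0x1e = 513f
query mem[0x1f]=0x3f, mem[0x04]=0x10, mem[0x1e]=0x51, mem[0x20]=0xa0, mem[0x03]=0xdb

MEM[0x1f,0x04,0x1e,0x20,0x03] = 3f 10 51 a0 db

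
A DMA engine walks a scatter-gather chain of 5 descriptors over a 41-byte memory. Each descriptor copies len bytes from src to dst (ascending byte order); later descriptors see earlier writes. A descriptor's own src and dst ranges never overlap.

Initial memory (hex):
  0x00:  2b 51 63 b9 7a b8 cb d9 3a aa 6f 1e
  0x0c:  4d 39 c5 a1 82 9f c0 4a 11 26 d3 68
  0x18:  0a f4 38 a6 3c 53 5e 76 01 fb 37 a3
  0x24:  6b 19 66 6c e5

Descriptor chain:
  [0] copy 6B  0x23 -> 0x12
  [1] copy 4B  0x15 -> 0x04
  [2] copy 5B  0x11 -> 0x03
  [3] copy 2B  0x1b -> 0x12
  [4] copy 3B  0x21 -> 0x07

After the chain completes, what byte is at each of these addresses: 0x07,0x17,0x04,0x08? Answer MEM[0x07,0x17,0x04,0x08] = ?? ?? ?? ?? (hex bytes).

  after D0: wrote 6B at 0x12 = a36b19666ce5
  after D1: wrote 4B at 0x04 = 666ce50a
  after D2: wrote 5B at 0x03 = 9fa36b1966
  after D3: wrote 2B at 0x12 = a63c
  after D4: wrote 3B at 0x07 = fb37a3
query mem[0x07]=0xfb, mem[0x17]=0xe5, mem[0x04]=0xa3, mem[0x08]=0x37

MEM[0x07,0x17,0x04,0x08] = fb e5 a3 37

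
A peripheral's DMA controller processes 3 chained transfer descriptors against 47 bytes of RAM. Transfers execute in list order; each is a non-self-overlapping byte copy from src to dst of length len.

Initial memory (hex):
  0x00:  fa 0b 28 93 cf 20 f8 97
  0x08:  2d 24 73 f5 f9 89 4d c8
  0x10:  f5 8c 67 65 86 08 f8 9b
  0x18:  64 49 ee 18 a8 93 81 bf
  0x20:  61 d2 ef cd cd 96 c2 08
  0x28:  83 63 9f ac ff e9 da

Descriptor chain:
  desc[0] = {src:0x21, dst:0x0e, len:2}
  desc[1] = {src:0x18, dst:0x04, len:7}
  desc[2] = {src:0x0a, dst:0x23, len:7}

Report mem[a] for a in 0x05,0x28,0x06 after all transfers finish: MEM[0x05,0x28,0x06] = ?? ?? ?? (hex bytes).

MEM[0x05,0x28,0x06] = 49 ef ee

  after D0: wrote 2B at 0x0e = d2ef
  after D1: wrote 7B at 0x04 = 6449ee18a89381
  after D2: wrote 7B at 0x23 = 81f5f989d2eff5
query mem[0x05]=0x49, mem[0x28]=0xef, mem[0x06]=0xee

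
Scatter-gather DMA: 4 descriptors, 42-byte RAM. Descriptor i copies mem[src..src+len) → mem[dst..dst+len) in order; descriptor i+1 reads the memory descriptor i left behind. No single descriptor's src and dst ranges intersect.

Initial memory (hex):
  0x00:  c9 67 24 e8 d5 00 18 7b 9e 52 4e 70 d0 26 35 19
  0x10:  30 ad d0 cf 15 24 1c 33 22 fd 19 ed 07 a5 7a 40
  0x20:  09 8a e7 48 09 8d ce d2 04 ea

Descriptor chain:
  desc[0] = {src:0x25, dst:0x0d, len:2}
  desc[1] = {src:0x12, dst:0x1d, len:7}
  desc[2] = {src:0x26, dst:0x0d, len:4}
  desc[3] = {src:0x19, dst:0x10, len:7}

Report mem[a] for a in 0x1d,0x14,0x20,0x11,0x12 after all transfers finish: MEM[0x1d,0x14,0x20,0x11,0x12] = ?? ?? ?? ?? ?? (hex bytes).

MEM[0x1d,0x14,0x20,0x11,0x12] = d0 d0 24 19 ed

#0 dst[0x0d+2] := {0x8d,0xce}
#1 dst[0x1d+7] := {0xd0,0xcf,0x15,0x24,0x1c,0x33,0x22}
#2 dst[0x0d+4] := {0xce,0xd2,0x04,0xea}
#3 dst[0x10+7] := {0xfd,0x19,0xed,0x07,0xd0,0xcf,0x15}
query mem[0x1d]=0xd0, mem[0x14]=0xd0, mem[0x20]=0x24, mem[0x11]=0x19, mem[0x12]=0xed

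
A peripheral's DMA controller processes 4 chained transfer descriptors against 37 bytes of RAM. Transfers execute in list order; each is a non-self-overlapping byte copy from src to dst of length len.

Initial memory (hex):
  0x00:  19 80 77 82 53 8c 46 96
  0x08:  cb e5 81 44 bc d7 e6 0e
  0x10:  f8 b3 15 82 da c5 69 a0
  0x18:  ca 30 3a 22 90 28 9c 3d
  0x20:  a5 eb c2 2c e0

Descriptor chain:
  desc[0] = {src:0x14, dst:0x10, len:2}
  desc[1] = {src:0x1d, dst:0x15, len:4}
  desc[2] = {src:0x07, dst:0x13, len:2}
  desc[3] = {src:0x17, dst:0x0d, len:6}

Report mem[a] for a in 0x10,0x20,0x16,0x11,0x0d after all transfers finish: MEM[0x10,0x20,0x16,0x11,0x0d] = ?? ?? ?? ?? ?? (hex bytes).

#0 dst[0x10+2] := {0xda,0xc5}
#1 dst[0x15+4] := {0x28,0x9c,0x3d,0xa5}
#2 dst[0x13+2] := {0x96,0xcb}
#3 dst[0x0d+6] := {0x3d,0xa5,0x30,0x3a,0x22,0x90}
query mem[0x10]=0x3a, mem[0x20]=0xa5, mem[0x16]=0x9c, mem[0x11]=0x22, mem[0x0d]=0x3d

MEM[0x10,0x20,0x16,0x11,0x0d] = 3a a5 9c 22 3d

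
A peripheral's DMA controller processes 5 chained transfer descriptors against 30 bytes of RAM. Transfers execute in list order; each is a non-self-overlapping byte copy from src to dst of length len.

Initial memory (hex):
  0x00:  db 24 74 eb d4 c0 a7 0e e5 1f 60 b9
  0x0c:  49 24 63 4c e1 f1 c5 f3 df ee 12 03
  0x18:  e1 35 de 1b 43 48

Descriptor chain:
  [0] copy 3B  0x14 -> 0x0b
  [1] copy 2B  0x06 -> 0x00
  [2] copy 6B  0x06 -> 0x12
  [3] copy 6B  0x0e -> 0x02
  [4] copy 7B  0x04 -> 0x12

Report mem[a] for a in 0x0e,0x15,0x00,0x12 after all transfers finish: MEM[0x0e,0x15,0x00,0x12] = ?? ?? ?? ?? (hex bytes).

MEM[0x0e,0x15,0x00,0x12] = 63 0e a7 e1

  after D0: wrote 3B at 0x0b = dfee12
  after D1: wrote 2B at 0x00 = a70e
  after D2: wrote 6B at 0x12 = a70ee51f60df
  after D3: wrote 6B at 0x02 = 634ce1f1a70e
  after D4: wrote 7B at 0x12 = e1f1a70ee51f60
query mem[0x0e]=0x63, mem[0x15]=0x0e, mem[0x00]=0xa7, mem[0x12]=0xe1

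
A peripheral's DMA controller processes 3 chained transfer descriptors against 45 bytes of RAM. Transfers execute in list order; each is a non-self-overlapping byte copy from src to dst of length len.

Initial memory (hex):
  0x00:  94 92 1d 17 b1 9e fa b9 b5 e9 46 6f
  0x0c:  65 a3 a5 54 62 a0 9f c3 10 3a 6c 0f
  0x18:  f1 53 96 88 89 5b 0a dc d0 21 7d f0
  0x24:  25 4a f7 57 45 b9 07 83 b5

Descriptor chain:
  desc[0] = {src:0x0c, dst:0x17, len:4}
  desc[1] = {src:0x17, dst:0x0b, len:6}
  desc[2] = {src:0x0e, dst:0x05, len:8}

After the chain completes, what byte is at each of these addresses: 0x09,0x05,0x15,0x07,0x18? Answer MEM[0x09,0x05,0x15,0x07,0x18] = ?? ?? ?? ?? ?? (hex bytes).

MEM[0x09,0x05,0x15,0x07,0x18] = 9f 54 3a 89 a3

#0 dst[0x17+4] := {0x65,0xa3,0xa5,0x54}
#1 dst[0x0b+6] := {0x65,0xa3,0xa5,0x54,0x88,0x89}
#2 dst[0x05+8] := {0x54,0x88,0x89,0xa0,0x9f,0xc3,0x10,0x3a}
query mem[0x09]=0x9f, mem[0x05]=0x54, mem[0x15]=0x3a, mem[0x07]=0x89, mem[0x18]=0xa3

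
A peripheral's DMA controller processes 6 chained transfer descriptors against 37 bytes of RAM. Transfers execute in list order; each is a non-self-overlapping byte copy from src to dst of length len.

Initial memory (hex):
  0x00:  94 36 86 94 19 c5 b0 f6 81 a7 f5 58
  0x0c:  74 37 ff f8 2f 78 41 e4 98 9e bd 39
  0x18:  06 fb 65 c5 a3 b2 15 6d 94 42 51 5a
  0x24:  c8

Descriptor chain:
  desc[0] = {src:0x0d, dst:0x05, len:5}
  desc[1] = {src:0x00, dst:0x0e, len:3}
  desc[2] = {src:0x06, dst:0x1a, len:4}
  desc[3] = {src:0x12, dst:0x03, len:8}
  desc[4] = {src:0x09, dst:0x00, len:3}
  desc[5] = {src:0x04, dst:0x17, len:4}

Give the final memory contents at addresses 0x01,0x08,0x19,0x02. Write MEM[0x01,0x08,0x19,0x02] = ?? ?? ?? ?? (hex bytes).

[0] 0x0d->0x05 len=5 : 37 ff f8 2f 78
[1] 0x00->0x0e len=3 : 94 36 86
[2] 0x06->0x1a len=4 : ff f8 2f 78
[3] 0x12->0x03 len=8 : 41 e4 98 9e bd 39 06 fb
[4] 0x09->0x00 len=3 : 06 fb 58
[5] 0x04->0x17 len=4 : e4 98 9e bd
query mem[0x01]=0xfb, mem[0x08]=0x39, mem[0x19]=0x9e, mem[0x02]=0x58

MEM[0x01,0x08,0x19,0x02] = fb 39 9e 58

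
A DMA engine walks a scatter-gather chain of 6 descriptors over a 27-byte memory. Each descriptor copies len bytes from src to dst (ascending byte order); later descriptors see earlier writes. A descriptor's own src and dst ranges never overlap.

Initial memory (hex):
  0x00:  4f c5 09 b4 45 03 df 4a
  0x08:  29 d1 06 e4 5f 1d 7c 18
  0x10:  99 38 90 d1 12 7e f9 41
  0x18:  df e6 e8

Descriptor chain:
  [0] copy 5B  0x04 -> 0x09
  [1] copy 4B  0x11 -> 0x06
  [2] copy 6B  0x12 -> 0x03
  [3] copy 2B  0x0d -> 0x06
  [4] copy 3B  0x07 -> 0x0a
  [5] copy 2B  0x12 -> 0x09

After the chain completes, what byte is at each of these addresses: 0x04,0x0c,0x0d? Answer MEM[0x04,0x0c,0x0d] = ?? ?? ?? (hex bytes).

MEM[0x04,0x0c,0x0d] = d1 12 29

#0 dst[0x09+5] := {0x45,0x03,0xdf,0x4a,0x29}
#1 dst[0x06+4] := {0x38,0x90,0xd1,0x12}
#2 dst[0x03+6] := {0x90,0xd1,0x12,0x7e,0xf9,0x41}
#3 dst[0x06+2] := {0x29,0x7c}
#4 dst[0x0a+3] := {0x7c,0x41,0x12}
#5 dst[0x09+2] := {0x90,0xd1}
query mem[0x04]=0xd1, mem[0x0c]=0x12, mem[0x0d]=0x29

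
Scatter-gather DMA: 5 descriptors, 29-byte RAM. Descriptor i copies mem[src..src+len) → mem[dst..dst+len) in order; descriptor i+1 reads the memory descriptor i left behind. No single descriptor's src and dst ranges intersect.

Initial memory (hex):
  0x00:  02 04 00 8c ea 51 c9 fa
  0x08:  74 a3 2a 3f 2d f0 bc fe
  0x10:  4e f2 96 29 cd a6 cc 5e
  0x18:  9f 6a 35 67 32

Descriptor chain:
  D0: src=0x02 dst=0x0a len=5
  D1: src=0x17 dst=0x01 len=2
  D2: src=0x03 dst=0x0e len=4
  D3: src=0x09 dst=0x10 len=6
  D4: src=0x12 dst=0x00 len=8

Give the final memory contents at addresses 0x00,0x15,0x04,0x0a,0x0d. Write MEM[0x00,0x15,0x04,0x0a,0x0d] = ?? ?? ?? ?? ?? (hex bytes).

[0] 0x02->0x0a len=5 : 00 8c ea 51 c9
[1] 0x17->0x01 len=2 : 5e 9f
[2] 0x03->0x0e len=4 : 8c ea 51 c9
[3] 0x09->0x10 len=6 : a3 00 8c ea 51 8c
[4] 0x12->0x00 len=8 : 8c ea 51 8c cc 5e 9f 6a
query mem[0x00]=0x8c, mem[0x15]=0x8c, mem[0x04]=0xcc, mem[0x0a]=0x00, mem[0x0d]=0x51

MEM[0x00,0x15,0x04,0x0a,0x0d] = 8c 8c cc 00 51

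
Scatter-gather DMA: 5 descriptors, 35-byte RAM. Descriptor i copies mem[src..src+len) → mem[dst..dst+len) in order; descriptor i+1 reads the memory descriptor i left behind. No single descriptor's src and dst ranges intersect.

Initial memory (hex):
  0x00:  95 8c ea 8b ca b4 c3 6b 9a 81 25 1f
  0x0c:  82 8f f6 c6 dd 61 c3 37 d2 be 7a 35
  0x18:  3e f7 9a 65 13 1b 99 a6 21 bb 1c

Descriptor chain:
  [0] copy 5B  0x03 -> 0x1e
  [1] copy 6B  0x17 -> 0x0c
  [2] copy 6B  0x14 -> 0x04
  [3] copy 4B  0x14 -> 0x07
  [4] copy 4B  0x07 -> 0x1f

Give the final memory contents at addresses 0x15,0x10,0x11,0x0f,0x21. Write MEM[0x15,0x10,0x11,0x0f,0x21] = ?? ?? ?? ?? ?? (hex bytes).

MEM[0x15,0x10,0x11,0x0f,0x21] = be 65 13 9a 7a

[0] 0x03->0x1e len=5 : 8b ca b4 c3 6b
[1] 0x17->0x0c len=6 : 35 3e f7 9a 65 13
[2] 0x14->0x04 len=6 : d2 be 7a 35 3e f7
[3] 0x14->0x07 len=4 : d2 be 7a 35
[4] 0x07->0x1f len=4 : d2 be 7a 35
query mem[0x15]=0xbe, mem[0x10]=0x65, mem[0x11]=0x13, mem[0x0f]=0x9a, mem[0x21]=0x7a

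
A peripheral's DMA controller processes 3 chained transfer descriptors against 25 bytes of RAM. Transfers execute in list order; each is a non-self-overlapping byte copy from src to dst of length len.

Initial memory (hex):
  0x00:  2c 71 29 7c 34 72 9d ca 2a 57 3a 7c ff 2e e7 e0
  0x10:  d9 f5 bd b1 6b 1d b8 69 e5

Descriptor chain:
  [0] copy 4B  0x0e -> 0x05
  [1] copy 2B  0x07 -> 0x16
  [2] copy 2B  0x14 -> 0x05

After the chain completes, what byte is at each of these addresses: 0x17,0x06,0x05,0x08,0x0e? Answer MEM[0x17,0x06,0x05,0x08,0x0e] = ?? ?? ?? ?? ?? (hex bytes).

  after D0: wrote 4B at 0x05 = e7e0d9f5
  after D1: wrote 2B at 0x16 = d9f5
  after D2: wrote 2B at 0x05 = 6b1d
query mem[0x17]=0xf5, mem[0x06]=0x1d, mem[0x05]=0x6b, mem[0x08]=0xf5, mem[0x0e]=0xe7

MEM[0x17,0x06,0x05,0x08,0x0e] = f5 1d 6b f5 e7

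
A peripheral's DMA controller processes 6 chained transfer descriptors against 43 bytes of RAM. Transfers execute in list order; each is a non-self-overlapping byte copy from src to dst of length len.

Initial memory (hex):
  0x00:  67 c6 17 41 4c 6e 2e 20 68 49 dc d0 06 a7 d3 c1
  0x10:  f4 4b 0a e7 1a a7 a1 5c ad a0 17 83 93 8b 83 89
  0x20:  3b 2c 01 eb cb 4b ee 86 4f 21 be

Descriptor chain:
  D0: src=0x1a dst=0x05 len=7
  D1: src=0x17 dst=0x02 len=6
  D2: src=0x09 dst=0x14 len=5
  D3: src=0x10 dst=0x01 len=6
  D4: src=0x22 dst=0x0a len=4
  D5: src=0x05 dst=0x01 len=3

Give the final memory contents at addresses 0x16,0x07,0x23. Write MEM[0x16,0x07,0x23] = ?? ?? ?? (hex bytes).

[0] 0x1a->0x05 len=7 : 17 83 93 8b 83 89 3b
[1] 0x17->0x02 len=6 : 5c ad a0 17 83 93
[2] 0x09->0x14 len=5 : 83 89 3b 06 a7
[3] 0x10->0x01 len=6 : f4 4b 0a e7 83 89
[4] 0x22->0x0a len=4 : 01 eb cb 4b
[5] 0x05->0x01 len=3 : 83 89 93
query mem[0x16]=0x3b, mem[0x07]=0x93, mem[0x23]=0xeb

MEM[0x16,0x07,0x23] = 3b 93 eb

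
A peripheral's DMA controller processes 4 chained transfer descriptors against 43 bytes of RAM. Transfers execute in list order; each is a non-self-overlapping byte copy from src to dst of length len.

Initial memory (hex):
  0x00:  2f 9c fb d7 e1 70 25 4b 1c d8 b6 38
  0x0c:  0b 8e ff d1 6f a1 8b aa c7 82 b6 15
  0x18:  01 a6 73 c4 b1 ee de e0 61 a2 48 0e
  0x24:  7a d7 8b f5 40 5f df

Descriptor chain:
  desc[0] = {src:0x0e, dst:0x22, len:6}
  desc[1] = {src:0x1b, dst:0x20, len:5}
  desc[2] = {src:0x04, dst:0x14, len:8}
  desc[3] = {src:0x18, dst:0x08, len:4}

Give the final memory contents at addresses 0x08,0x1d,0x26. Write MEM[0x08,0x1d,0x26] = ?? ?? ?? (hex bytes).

MEM[0x08,0x1d,0x26] = 1c ee 8b

#0 dst[0x22+6] := {0xff,0xd1,0x6f,0xa1,0x8b,0xaa}
#1 dst[0x20+5] := {0xc4,0xb1,0xee,0xde,0xe0}
#2 dst[0x14+8] := {0xe1,0x70,0x25,0x4b,0x1c,0xd8,0xb6,0x38}
#3 dst[0x08+4] := {0x1c,0xd8,0xb6,0x38}
query mem[0x08]=0x1c, mem[0x1d]=0xee, mem[0x26]=0x8b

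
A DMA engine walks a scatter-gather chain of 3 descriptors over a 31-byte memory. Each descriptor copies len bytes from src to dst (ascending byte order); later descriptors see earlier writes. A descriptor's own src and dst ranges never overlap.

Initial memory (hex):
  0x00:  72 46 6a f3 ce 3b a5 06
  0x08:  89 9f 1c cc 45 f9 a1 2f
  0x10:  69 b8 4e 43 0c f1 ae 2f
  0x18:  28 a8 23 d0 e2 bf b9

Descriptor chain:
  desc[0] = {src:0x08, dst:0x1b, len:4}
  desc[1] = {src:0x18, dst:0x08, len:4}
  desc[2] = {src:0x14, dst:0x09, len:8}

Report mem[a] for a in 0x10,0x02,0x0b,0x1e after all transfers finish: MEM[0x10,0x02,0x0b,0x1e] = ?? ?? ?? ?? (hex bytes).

MEM[0x10,0x02,0x0b,0x1e] = 89 6a ae cc

#0 dst[0x1b+4] := {0x89,0x9f,0x1c,0xcc}
#1 dst[0x08+4] := {0x28,0xa8,0x23,0x89}
#2 dst[0x09+8] := {0x0c,0xf1,0xae,0x2f,0x28,0xa8,0x23,0x89}
query mem[0x10]=0x89, mem[0x02]=0x6a, mem[0x0b]=0xae, mem[0x1e]=0xcc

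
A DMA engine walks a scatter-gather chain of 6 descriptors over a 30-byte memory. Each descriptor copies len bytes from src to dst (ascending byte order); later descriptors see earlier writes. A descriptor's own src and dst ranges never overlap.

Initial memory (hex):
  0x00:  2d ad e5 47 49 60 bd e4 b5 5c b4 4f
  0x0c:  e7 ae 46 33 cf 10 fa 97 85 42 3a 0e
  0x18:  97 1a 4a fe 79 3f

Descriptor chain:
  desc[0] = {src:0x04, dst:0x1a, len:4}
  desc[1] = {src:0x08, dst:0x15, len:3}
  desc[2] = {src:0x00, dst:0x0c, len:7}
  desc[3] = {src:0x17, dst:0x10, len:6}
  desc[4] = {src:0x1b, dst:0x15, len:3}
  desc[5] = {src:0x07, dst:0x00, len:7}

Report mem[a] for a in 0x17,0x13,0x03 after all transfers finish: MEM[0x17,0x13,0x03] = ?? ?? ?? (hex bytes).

MEM[0x17,0x13,0x03] = e4 49 b4

[0] 0x04->0x1a len=4 : 49 60 bd e4
[1] 0x08->0x15 len=3 : b5 5c b4
[2] 0x00->0x0c len=7 : 2d ad e5 47 49 60 bd
[3] 0x17->0x10 len=6 : b4 97 1a 49 60 bd
[4] 0x1b->0x15 len=3 : 60 bd e4
[5] 0x07->0x00 len=7 : e4 b5 5c b4 4f 2d ad
query mem[0x17]=0xe4, mem[0x13]=0x49, mem[0x03]=0xb4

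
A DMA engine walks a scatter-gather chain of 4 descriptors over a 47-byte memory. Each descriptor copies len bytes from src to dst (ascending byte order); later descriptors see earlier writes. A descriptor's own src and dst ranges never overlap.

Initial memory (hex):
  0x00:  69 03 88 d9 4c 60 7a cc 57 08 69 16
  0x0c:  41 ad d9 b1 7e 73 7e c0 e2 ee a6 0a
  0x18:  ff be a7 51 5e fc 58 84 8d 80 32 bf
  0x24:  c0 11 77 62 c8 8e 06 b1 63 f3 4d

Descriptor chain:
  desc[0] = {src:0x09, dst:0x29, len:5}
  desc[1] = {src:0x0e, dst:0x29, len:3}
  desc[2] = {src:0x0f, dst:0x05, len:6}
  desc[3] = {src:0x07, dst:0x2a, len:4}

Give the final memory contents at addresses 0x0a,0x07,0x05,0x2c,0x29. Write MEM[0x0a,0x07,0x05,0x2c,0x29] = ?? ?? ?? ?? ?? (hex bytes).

  after D0: wrote 5B at 0x29 = 08691641ad
  after D1: wrote 3B at 0x29 = d9b17e
  after D2: wrote 6B at 0x05 = b17e737ec0e2
  after D3: wrote 4B at 0x2a = 737ec0e2
query mem[0x0a]=0xe2, mem[0x07]=0x73, mem[0x05]=0xb1, mem[0x2c]=0xc0, mem[0x29]=0xd9

MEM[0x0a,0x07,0x05,0x2c,0x29] = e2 73 b1 c0 d9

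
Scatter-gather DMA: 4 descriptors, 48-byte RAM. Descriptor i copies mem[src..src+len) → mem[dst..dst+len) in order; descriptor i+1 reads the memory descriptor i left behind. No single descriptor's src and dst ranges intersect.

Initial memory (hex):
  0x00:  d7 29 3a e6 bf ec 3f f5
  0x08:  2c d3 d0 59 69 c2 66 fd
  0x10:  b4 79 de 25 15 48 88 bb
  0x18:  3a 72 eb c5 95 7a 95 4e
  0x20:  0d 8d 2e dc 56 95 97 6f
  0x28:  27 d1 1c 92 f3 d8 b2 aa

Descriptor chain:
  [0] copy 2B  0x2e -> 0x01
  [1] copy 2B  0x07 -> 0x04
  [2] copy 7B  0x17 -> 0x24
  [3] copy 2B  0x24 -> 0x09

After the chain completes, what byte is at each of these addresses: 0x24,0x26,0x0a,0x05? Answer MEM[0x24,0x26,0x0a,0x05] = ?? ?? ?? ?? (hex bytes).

  after D0: wrote 2B at 0x01 = b2aa
  after D1: wrote 2B at 0x04 = f52c
  after D2: wrote 7B at 0x24 = bb3a72ebc5957a
  after D3: wrote 2B at 0x09 = bb3a
query mem[0x24]=0xbb, mem[0x26]=0x72, mem[0x0a]=0x3a, mem[0x05]=0x2c

MEM[0x24,0x26,0x0a,0x05] = bb 72 3a 2c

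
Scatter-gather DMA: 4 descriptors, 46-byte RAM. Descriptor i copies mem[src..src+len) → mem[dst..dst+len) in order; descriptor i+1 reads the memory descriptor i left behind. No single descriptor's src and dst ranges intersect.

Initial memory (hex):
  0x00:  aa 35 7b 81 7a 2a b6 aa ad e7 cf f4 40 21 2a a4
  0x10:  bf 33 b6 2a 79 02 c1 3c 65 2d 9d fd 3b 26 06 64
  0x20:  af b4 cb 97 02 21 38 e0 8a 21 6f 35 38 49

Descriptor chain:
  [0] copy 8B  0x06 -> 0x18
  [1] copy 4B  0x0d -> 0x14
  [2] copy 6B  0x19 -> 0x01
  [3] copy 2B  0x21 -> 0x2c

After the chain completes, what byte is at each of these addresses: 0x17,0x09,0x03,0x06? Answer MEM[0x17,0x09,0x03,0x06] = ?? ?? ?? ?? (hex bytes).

MEM[0x17,0x09,0x03,0x06] = bf e7 e7 40

  after D0: wrote 8B at 0x18 = b6aaade7cff44021
  after D1: wrote 4B at 0x14 = 212aa4bf
  after D2: wrote 6B at 0x01 = aaade7cff440
  after D3: wrote 2B at 0x2c = b4cb
query mem[0x17]=0xbf, mem[0x09]=0xe7, mem[0x03]=0xe7, mem[0x06]=0x40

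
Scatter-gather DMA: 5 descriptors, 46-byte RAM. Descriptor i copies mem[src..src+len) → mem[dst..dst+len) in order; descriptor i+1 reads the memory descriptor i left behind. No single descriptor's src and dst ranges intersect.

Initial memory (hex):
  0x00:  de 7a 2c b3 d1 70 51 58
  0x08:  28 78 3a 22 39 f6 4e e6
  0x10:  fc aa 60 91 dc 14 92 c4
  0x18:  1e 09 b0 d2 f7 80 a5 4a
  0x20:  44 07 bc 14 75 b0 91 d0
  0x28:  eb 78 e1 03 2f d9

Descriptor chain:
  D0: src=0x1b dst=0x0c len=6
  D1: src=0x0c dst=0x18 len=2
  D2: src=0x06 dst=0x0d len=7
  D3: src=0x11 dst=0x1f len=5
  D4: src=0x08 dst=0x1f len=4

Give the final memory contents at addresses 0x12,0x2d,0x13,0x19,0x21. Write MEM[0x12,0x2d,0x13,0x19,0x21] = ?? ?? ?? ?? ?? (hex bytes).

MEM[0x12,0x2d,0x13,0x19,0x21] = 22 d9 d2 f7 3a

D0: mem[0x0c..0x11] <- [d2 f7 80 a5 4a 44]
D1: mem[0x18..0x19] <- [d2 f7]
D2: mem[0x0d..0x13] <- [51 58 28 78 3a 22 d2]
D3: mem[0x1f..0x23] <- [3a 22 d2 dc 14]
D4: mem[0x1f..0x22] <- [28 78 3a 22]
query mem[0x12]=0x22, mem[0x2d]=0xd9, mem[0x13]=0xd2, mem[0x19]=0xf7, mem[0x21]=0x3a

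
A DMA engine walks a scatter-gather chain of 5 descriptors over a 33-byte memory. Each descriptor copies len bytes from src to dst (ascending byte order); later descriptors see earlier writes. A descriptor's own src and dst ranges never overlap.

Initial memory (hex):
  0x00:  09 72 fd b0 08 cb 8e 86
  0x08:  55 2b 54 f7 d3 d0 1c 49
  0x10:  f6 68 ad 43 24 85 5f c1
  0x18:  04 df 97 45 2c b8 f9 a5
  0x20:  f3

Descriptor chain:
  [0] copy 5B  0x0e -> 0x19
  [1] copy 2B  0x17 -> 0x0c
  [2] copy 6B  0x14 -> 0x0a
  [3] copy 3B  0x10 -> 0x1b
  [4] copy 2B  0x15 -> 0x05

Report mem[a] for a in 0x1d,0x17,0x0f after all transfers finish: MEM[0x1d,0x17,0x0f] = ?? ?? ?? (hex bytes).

[0] 0x0e->0x19 len=5 : 1c 49 f6 68 ad
[1] 0x17->0x0c len=2 : c1 04
[2] 0x14->0x0a len=6 : 24 85 5f c1 04 1c
[3] 0x10->0x1b len=3 : f6 68 ad
[4] 0x15->0x05 len=2 : 85 5f
query mem[0x1d]=0xad, mem[0x17]=0xc1, mem[0x0f]=0x1c

MEM[0x1d,0x17,0x0f] = ad c1 1c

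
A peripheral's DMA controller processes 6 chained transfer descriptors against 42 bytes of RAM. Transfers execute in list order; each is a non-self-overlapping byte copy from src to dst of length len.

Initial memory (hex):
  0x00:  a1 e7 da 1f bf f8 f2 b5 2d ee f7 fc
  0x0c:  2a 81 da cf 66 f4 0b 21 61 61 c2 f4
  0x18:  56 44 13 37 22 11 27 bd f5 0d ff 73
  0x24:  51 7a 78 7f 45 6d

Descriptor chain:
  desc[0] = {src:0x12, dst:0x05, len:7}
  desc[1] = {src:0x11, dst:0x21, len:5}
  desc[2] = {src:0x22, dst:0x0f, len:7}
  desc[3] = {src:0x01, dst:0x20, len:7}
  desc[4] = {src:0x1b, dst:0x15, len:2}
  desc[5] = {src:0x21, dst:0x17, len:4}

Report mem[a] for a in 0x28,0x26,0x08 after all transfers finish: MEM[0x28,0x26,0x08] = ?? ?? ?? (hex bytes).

  after D0: wrote 7B at 0x05 = 0b216161c2f456
  after D1: wrote 5B at 0x21 = f40b216161
  after D2: wrote 7B at 0x0f = 0b216161787f45
  after D3: wrote 7B at 0x20 = e7da1fbf0b2161
  after D4: wrote 2B at 0x15 = 3722
  after D5: wrote 4B at 0x17 = da1fbf0b
query mem[0x28]=0x45, mem[0x26]=0x61, mem[0x08]=0x61

MEM[0x28,0x26,0x08] = 45 61 61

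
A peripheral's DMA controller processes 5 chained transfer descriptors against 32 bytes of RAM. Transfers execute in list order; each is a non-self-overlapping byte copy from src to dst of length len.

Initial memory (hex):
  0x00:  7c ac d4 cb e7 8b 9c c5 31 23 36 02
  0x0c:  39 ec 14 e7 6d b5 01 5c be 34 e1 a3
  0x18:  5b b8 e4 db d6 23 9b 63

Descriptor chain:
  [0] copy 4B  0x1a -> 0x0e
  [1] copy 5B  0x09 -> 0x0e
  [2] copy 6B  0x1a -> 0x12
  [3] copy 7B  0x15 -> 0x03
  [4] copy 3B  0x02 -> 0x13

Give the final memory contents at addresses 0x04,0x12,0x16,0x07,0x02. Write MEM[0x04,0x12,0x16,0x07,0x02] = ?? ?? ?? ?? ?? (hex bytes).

MEM[0x04,0x12,0x16,0x07,0x02] = 9b e4 9b b8 d4

  after D0: wrote 4B at 0x0e = e4dbd623
  after D1: wrote 5B at 0x0e = 23360239ec
  after D2: wrote 6B at 0x12 = e4dbd6239b63
  after D3: wrote 7B at 0x03 = 239b635bb8e4db
  after D4: wrote 3B at 0x13 = d4239b
query mem[0x04]=0x9b, mem[0x12]=0xe4, mem[0x16]=0x9b, mem[0x07]=0xb8, mem[0x02]=0xd4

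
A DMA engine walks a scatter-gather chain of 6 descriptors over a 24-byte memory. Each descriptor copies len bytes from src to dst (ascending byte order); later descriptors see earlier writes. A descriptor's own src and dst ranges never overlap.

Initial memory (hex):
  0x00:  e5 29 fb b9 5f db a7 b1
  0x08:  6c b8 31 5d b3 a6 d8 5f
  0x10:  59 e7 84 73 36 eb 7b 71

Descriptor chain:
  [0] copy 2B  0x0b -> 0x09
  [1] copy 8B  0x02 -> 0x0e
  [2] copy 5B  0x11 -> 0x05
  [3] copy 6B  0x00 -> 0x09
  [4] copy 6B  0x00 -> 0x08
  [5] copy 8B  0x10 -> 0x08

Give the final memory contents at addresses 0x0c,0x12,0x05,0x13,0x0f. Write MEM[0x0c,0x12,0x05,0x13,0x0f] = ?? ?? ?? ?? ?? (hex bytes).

MEM[0x0c,0x12,0x05,0x13,0x0f] = 6c a7 db b1 71

D0: mem[0x09..0x0a] <- [5d b3]
D1: mem[0x0e..0x15] <- [fb b9 5f db a7 b1 6c 5d]
D2: mem[0x05..0x09] <- [db a7 b1 6c 5d]
D3: mem[0x09..0x0e] <- [e5 29 fb b9 5f db]
D4: mem[0x08..0x0d] <- [e5 29 fb b9 5f db]
D5: mem[0x08..0x0f] <- [5f db a7 b1 6c 5d 7b 71]
query mem[0x0c]=0x6c, mem[0x12]=0xa7, mem[0x05]=0xdb, mem[0x13]=0xb1, mem[0x0f]=0x71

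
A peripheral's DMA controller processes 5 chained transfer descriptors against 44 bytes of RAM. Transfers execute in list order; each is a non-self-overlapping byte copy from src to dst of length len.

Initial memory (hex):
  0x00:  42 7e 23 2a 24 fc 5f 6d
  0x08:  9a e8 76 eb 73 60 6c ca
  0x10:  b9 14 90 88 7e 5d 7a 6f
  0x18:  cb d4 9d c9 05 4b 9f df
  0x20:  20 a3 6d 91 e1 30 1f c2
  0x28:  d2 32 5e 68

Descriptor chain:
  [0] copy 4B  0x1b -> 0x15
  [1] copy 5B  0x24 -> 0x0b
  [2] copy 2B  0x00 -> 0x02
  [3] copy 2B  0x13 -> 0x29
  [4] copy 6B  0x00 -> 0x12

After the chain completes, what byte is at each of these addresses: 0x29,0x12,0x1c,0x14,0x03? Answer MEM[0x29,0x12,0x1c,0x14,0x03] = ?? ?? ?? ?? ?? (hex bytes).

MEM[0x29,0x12,0x1c,0x14,0x03] = 88 42 05 42 7e

[0] 0x1b->0x15 len=4 : c9 05 4b 9f
[1] 0x24->0x0b len=5 : e1 30 1f c2 d2
[2] 0x00->0x02 len=2 : 42 7e
[3] 0x13->0x29 len=2 : 88 7e
[4] 0x00->0x12 len=6 : 42 7e 42 7e 24 fc
query mem[0x29]=0x88, mem[0x12]=0x42, mem[0x1c]=0x05, mem[0x14]=0x42, mem[0x03]=0x7e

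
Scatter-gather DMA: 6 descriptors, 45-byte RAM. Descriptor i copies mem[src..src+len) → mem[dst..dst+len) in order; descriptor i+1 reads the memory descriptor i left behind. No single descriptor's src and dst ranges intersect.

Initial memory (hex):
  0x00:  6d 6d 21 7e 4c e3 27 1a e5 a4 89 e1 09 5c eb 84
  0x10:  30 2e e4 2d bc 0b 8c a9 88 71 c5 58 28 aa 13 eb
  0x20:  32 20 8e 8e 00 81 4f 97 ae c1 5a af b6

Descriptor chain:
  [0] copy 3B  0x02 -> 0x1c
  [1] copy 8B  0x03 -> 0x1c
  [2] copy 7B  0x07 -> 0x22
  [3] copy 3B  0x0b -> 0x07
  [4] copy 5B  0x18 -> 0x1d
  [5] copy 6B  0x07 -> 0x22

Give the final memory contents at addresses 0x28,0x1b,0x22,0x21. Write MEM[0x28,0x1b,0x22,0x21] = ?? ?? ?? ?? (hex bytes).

MEM[0x28,0x1b,0x22,0x21] = 5c 58 e1 7e

[0] 0x02->0x1c len=3 : 21 7e 4c
[1] 0x03->0x1c len=8 : 7e 4c e3 27 1a e5 a4 89
[2] 0x07->0x22 len=7 : 1a e5 a4 89 e1 09 5c
[3] 0x0b->0x07 len=3 : e1 09 5c
[4] 0x18->0x1d len=5 : 88 71 c5 58 7e
[5] 0x07->0x22 len=6 : e1 09 5c 89 e1 09
query mem[0x28]=0x5c, mem[0x1b]=0x58, mem[0x22]=0xe1, mem[0x21]=0x7e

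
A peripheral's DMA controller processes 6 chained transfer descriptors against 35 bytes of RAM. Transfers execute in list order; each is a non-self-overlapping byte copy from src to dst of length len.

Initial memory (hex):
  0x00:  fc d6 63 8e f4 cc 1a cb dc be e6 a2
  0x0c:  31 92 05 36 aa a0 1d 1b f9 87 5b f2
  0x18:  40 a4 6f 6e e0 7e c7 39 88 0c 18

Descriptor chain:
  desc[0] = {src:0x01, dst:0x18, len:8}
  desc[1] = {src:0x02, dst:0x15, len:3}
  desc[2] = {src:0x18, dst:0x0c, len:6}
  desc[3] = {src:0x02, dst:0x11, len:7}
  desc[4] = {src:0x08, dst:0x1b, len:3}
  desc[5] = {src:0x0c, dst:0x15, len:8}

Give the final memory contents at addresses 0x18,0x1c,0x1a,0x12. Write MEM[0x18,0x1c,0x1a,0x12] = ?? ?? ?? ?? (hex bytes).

  after D0: wrote 8B at 0x18 = d6638ef4cc1acbdc
  after D1: wrote 3B at 0x15 = 638ef4
  after D2: wrote 6B at 0x0c = d6638ef4cc1a
  after D3: wrote 7B at 0x11 = 638ef4cc1acbdc
  after D4: wrote 3B at 0x1b = dcbee6
  after D5: wrote 8B at 0x15 = d6638ef4cc638ef4
query mem[0x18]=0xf4, mem[0x1c]=0xf4, mem[0x1a]=0x63, mem[0x12]=0x8e

MEM[0x18,0x1c,0x1a,0x12] = f4 f4 63 8e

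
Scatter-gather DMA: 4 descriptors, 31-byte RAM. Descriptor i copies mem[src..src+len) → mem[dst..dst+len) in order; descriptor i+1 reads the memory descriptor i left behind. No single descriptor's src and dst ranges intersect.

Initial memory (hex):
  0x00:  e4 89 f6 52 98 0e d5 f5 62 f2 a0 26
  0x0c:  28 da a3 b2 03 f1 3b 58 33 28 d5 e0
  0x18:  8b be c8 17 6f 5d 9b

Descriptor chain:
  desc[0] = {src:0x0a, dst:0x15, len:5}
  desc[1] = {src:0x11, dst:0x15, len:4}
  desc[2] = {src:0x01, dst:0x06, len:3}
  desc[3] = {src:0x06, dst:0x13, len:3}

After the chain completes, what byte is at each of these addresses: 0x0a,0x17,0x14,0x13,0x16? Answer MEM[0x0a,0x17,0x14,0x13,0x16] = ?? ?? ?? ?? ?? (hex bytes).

  after D0: wrote 5B at 0x15 = a02628daa3
  after D1: wrote 4B at 0x15 = f13b5833
  after D2: wrote 3B at 0x06 = 89f652
  after D3: wrote 3B at 0x13 = 89f652
query mem[0x0a]=0xa0, mem[0x17]=0x58, mem[0x14]=0xf6, mem[0x13]=0x89, mem[0x16]=0x3b

MEM[0x0a,0x17,0x14,0x13,0x16] = a0 58 f6 89 3b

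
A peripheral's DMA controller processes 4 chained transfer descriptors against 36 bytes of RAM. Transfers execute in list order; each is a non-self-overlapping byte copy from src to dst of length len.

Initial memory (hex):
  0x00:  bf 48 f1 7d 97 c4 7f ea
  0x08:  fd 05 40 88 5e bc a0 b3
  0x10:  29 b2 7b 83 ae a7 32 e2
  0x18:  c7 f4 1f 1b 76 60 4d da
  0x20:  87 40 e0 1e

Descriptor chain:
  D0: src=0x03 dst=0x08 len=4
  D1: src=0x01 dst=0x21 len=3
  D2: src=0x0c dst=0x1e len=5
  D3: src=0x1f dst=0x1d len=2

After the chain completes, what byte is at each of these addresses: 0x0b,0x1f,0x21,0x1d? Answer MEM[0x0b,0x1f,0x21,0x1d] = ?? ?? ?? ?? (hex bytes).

D0: mem[0x08..0x0b] <- [7d 97 c4 7f]
D1: mem[0x21..0x23] <- [48 f1 7d]
D2: mem[0x1e..0x22] <- [5e bc a0 b3 29]
D3: mem[0x1d..0x1e] <- [bc a0]
query mem[0x0b]=0x7f, mem[0x1f]=0xbc, mem[0x21]=0xb3, mem[0x1d]=0xbc

MEM[0x0b,0x1f,0x21,0x1d] = 7f bc b3 bc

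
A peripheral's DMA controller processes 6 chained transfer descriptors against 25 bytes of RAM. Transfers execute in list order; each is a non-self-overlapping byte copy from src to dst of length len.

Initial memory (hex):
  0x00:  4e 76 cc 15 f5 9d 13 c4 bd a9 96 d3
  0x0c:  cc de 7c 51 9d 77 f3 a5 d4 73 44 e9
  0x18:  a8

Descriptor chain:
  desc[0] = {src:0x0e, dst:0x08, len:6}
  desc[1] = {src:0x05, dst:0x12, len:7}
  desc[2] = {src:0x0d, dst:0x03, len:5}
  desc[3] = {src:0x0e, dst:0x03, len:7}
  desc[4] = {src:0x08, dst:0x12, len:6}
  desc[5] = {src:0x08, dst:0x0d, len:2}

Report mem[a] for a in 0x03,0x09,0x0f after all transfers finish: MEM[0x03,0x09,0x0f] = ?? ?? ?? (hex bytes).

MEM[0x03,0x09,0x0f] = 7c c4 51

#0 dst[0x08+6] := {0x7c,0x51,0x9d,0x77,0xf3,0xa5}
#1 dst[0x12+7] := {0x9d,0x13,0xc4,0x7c,0x51,0x9d,0x77}
#2 dst[0x03+5] := {0xa5,0x7c,0x51,0x9d,0x77}
#3 dst[0x03+7] := {0x7c,0x51,0x9d,0x77,0x9d,0x13,0xc4}
#4 dst[0x12+6] := {0x13,0xc4,0x9d,0x77,0xf3,0xa5}
#5 dst[0x0d+2] := {0x13,0xc4}
query mem[0x03]=0x7c, mem[0x09]=0xc4, mem[0x0f]=0x51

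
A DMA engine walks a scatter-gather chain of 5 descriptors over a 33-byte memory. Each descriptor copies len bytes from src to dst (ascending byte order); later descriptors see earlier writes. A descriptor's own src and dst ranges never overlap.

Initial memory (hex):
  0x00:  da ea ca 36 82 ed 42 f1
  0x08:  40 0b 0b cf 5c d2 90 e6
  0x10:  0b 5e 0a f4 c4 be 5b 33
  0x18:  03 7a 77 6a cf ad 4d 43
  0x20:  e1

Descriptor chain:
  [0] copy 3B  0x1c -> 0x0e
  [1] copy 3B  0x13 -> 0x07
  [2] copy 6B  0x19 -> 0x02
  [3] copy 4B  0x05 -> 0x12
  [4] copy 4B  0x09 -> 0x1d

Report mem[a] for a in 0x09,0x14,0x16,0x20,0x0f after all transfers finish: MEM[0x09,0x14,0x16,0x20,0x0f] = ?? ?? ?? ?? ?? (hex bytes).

[0] 0x1c->0x0e len=3 : cf ad 4d
[1] 0x13->0x07 len=3 : f4 c4 be
[2] 0x19->0x02 len=6 : 7a 77 6a cf ad 4d
[3] 0x05->0x12 len=4 : cf ad 4d c4
[4] 0x09->0x1d len=4 : be 0b cf 5c
query mem[0x09]=0xbe, mem[0x14]=0x4d, mem[0x16]=0x5b, mem[0x20]=0x5c, mem[0x0f]=0xad

MEM[0x09,0x14,0x16,0x20,0x0f] = be 4d 5b 5c ad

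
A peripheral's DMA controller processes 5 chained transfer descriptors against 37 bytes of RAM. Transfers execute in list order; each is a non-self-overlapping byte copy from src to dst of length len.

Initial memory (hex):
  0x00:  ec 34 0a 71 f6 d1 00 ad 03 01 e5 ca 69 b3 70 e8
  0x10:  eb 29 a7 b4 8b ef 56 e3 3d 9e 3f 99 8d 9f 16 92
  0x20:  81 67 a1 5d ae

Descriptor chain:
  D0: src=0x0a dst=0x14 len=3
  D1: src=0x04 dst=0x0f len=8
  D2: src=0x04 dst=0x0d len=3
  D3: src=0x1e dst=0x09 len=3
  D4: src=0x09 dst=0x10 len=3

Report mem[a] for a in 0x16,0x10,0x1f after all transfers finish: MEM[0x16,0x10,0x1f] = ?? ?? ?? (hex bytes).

MEM[0x16,0x10,0x1f] = ca 16 92

#0 dst[0x14+3] := {0xe5,0xca,0x69}
#1 dst[0x0f+8] := {0xf6,0xd1,0x00,0xad,0x03,0x01,0xe5,0xca}
#2 dst[0x0d+3] := {0xf6,0xd1,0x00}
#3 dst[0x09+3] := {0x16,0x92,0x81}
#4 dst[0x10+3] := {0x16,0x92,0x81}
query mem[0x16]=0xca, mem[0x10]=0x16, mem[0x1f]=0x92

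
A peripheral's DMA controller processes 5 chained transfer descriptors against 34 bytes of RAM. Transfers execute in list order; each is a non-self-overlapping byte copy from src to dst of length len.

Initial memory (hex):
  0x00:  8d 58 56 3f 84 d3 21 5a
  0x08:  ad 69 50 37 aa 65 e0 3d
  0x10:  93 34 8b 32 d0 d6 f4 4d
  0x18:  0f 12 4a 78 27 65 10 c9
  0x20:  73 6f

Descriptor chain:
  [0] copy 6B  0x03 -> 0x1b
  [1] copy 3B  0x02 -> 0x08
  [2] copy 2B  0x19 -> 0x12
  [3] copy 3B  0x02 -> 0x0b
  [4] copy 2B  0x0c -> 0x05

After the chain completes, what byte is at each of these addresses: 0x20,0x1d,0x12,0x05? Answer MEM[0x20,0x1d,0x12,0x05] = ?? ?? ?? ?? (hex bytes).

MEM[0x20,0x1d,0x12,0x05] = ad d3 12 3f

D0: mem[0x1b..0x20] <- [3f 84 d3 21 5a ad]
D1: mem[0x08..0x0a] <- [56 3f 84]
D2: mem[0x12..0x13] <- [12 4a]
D3: mem[0x0b..0x0d] <- [56 3f 84]
D4: mem[0x05..0x06] <- [3f 84]
query mem[0x20]=0xad, mem[0x1d]=0xd3, mem[0x12]=0x12, mem[0x05]=0x3f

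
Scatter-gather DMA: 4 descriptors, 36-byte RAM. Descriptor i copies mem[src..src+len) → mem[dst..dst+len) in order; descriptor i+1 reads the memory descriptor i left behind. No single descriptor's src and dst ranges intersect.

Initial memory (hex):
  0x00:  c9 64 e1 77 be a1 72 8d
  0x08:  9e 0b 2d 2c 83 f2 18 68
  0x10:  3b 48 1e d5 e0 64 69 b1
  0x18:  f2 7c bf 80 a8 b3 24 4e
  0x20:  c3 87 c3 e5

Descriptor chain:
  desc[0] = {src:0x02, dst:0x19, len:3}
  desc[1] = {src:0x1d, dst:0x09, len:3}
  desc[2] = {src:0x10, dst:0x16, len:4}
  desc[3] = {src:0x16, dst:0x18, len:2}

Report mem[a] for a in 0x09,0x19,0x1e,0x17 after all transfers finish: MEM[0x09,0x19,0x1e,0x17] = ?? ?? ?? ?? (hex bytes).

MEM[0x09,0x19,0x1e,0x17] = b3 48 24 48

[0] 0x02->0x19 len=3 : e1 77 be
[1] 0x1d->0x09 len=3 : b3 24 4e
[2] 0x10->0x16 len=4 : 3b 48 1e d5
[3] 0x16->0x18 len=2 : 3b 48
query mem[0x09]=0xb3, mem[0x19]=0x48, mem[0x1e]=0x24, mem[0x17]=0x48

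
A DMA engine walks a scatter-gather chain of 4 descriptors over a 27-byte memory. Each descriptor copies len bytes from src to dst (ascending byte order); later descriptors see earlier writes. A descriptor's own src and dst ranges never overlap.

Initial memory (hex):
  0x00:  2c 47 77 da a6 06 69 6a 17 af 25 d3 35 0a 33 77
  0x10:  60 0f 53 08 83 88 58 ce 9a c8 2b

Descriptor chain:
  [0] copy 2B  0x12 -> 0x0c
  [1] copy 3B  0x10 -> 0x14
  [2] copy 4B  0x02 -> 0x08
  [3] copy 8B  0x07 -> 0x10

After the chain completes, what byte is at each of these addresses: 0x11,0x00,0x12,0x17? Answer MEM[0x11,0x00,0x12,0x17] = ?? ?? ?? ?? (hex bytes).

#0 dst[0x0c+2] := {0x53,0x08}
#1 dst[0x14+3] := {0x60,0x0f,0x53}
#2 dst[0x08+4] := {0x77,0xda,0xa6,0x06}
#3 dst[0x10+8] := {0x6a,0x77,0xda,0xa6,0x06,0x53,0x08,0x33}
query mem[0x11]=0x77, mem[0x00]=0x2c, mem[0x12]=0xda, mem[0x17]=0x33

MEM[0x11,0x00,0x12,0x17] = 77 2c da 33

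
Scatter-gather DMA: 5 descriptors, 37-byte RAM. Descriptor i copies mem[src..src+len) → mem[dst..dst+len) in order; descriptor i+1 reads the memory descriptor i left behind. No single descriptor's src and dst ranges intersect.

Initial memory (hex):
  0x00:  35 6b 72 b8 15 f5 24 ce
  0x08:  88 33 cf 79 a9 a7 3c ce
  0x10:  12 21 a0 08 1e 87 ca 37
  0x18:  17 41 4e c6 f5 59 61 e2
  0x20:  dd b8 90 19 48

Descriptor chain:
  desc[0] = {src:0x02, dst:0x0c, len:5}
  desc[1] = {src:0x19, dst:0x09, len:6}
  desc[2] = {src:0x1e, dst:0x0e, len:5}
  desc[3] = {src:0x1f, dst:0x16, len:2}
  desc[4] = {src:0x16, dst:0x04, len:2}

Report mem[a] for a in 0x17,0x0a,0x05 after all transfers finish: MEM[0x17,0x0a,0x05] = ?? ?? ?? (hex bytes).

  after D0: wrote 5B at 0x0c = 72b815f524
  after D1: wrote 6B at 0x09 = 414ec6f55961
  after D2: wrote 5B at 0x0e = 61e2ddb890
  after D3: wrote 2B at 0x16 = e2dd
  after D4: wrote 2B at 0x04 = e2dd
query mem[0x17]=0xdd, mem[0x0a]=0x4e, mem[0x05]=0xdd

MEM[0x17,0x0a,0x05] = dd 4e dd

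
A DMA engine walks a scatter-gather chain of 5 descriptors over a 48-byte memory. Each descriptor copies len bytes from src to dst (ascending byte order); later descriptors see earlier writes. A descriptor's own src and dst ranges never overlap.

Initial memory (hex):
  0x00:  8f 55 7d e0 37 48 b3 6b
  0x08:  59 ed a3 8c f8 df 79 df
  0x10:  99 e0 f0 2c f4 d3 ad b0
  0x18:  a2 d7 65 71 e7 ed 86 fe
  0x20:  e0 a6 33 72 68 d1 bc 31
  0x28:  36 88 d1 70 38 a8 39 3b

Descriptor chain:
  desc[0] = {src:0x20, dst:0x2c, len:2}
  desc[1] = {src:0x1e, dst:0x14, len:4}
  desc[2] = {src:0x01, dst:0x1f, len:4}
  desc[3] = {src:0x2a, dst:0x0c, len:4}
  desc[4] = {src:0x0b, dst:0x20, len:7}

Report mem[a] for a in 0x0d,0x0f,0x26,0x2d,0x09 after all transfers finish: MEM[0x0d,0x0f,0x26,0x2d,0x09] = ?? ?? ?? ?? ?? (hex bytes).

#0 dst[0x2c+2] := {0xe0,0xa6}
#1 dst[0x14+4] := {0x86,0xfe,0xe0,0xa6}
#2 dst[0x1f+4] := {0x55,0x7d,0xe0,0x37}
#3 dst[0x0c+4] := {0xd1,0x70,0xe0,0xa6}
#4 dst[0x20+7] := {0x8c,0xd1,0x70,0xe0,0xa6,0x99,0xe0}
query mem[0x0d]=0x70, mem[0x0f]=0xa6, mem[0x26]=0xe0, mem[0x2d]=0xa6, mem[0x09]=0xed

MEM[0x0d,0x0f,0x26,0x2d,0x09] = 70 a6 e0 a6 ed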